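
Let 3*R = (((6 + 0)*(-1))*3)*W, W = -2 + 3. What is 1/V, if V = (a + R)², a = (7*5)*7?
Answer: 1/57121 ≈ 1.7507e-5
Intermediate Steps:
W = 1
R = -6 (R = ((((6 + 0)*(-1))*3)*1)/3 = (((6*(-1))*3)*1)/3 = (-6*3*1)/3 = (-18*1)/3 = (⅓)*(-18) = -6)
a = 245 (a = 35*7 = 245)
V = 57121 (V = (245 - 6)² = 239² = 57121)
1/V = 1/57121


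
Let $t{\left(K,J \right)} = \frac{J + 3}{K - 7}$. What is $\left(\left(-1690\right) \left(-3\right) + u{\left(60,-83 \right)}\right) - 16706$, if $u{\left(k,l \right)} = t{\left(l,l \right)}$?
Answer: $- \frac{104716}{9} \approx -11635.0$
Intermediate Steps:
$t{\left(K,J \right)} = \frac{3 + J}{-7 + K}$
$u{\left(k,l \right)} = \frac{3 + l}{-7 + l}$
$\left(\left(-1690\right) \left(-3\right) + u{\left(60,-83 \right)}\right) - 16706 = \left(\left(-1690\right) \left(-3\right) + \frac{3 - 83}{-7 - 83}\right) - 16706 = \left(5070 + \frac{1}{-90} \left(-80\right)\right) - 16706 = \left(5070 - - \frac{8}{9}\right) - 16706 = \left(5070 + \frac{8}{9}\right) - 16706 = \frac{45638}{9} - 16706 = - \frac{104716}{9}$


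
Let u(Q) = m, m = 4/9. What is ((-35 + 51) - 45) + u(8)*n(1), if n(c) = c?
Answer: -257/9 ≈ -28.556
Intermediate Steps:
m = 4/9 (m = 4*(1/9) = 4/9 ≈ 0.44444)
u(Q) = 4/9
((-35 + 51) - 45) + u(8)*n(1) = ((-35 + 51) - 45) + (4/9)*1 = (16 - 45) + 4/9 = -29 + 4/9 = -257/9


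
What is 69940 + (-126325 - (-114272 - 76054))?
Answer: 133941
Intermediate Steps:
69940 + (-126325 - (-114272 - 76054)) = 69940 + (-126325 - 1*(-190326)) = 69940 + (-126325 + 190326) = 69940 + 64001 = 133941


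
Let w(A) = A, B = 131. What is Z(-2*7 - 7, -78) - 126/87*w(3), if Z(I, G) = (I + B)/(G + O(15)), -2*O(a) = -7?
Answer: -25154/4321 ≈ -5.8213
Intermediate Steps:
O(a) = 7/2 (O(a) = -½*(-7) = 7/2)
Z(I, G) = (131 + I)/(7/2 + G) (Z(I, G) = (I + 131)/(G + 7/2) = (131 + I)/(7/2 + G))
Z(-2*7 - 7, -78) - 126/87*w(3) = 2*(131 + (-2*7 - 7))/(7 + 2*(-78)) - 126/87*3 = 2*(131 + (-14 - 7))/(7 - 156) - 126*(1/87)*3 = 2*(131 - 21)/(-149) - 42*3/29 = 2*(-1/149)*110 - 1*126/29 = -220/149 - 126/29 = -25154/4321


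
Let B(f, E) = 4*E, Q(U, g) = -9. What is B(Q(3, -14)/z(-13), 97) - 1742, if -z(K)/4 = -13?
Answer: -1354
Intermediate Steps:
z(K) = 52 (z(K) = -4*(-13) = 52)
B(Q(3, -14)/z(-13), 97) - 1742 = 4*97 - 1742 = 388 - 1742 = -1354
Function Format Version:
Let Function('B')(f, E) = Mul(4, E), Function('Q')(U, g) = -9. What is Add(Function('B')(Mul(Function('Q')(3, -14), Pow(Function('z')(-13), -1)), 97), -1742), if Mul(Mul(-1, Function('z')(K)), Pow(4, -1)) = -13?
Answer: -1354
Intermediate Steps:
Function('z')(K) = 52 (Function('z')(K) = Mul(-4, -13) = 52)
Add(Function('B')(Mul(Function('Q')(3, -14), Pow(Function('z')(-13), -1)), 97), -1742) = Add(Mul(4, 97), -1742) = Add(388, -1742) = -1354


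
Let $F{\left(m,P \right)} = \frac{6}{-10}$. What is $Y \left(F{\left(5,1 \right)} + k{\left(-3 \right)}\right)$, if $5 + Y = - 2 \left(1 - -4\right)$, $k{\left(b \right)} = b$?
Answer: $54$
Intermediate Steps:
$F{\left(m,P \right)} = - \frac{3}{5}$ ($F{\left(m,P \right)} = 6 \left(- \frac{1}{10}\right) = - \frac{3}{5}$)
$Y = -15$ ($Y = -5 - 2 \left(1 - -4\right) = -5 - 2 \left(1 + 4\right) = -5 - 10 = -15$)
$Y \left(F{\left(5,1 \right)} + k{\left(-3 \right)}\right) = - 15 \left(- \frac{3}{5} - 3\right) = \left(-15\right) \left(- \frac{18}{5}\right) = 54$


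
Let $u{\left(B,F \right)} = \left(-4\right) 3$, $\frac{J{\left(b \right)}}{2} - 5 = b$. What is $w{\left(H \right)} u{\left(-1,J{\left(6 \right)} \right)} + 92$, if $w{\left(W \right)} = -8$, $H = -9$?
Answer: $188$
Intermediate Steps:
$J{\left(b \right)} = 10 + 2 b$
$u{\left(B,F \right)} = -12$
$w{\left(H \right)} u{\left(-1,J{\left(6 \right)} \right)} + 92 = \left(-8\right) \left(-12\right) + 92 = 96 + 92 = 188$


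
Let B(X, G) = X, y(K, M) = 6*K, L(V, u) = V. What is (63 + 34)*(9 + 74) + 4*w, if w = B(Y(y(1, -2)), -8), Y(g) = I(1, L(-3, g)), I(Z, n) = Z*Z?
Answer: 8055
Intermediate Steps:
I(Z, n) = Z**2
Y(g) = 1 (Y(g) = 1**2 = 1)
w = 1
(63 + 34)*(9 + 74) + 4*w = (63 + 34)*(9 + 74) + 4*1 = 97*83 + 4 = 8051 + 4 = 8055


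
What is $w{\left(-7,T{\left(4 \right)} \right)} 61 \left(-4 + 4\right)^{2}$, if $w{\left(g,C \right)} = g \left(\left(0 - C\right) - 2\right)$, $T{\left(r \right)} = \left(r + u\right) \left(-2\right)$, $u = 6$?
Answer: $0$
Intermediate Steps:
$T{\left(r \right)} = -12 - 2 r$ ($T{\left(r \right)} = \left(r + 6\right) \left(-2\right) = \left(6 + r\right) \left(-2\right) = -12 - 2 r$)
$w{\left(g,C \right)} = g \left(-2 - C\right)$ ($w{\left(g,C \right)} = g \left(- C - 2\right) = g \left(-2 - C\right)$)
$w{\left(-7,T{\left(4 \right)} \right)} 61 \left(-4 + 4\right)^{2} = \left(-1\right) \left(-7\right) \left(2 - 20\right) 61 \left(-4 + 4\right)^{2} = \left(-1\right) \left(-7\right) \left(2 - 20\right) 61 \cdot 0^{2} = \left(-1\right) \left(-7\right) \left(2 - 20\right) 61 \cdot 0 = \left(-1\right) \left(-7\right) \left(-18\right) 61 \cdot 0 = \left(-126\right) 61 \cdot 0 = \left(-7686\right) 0 = 0$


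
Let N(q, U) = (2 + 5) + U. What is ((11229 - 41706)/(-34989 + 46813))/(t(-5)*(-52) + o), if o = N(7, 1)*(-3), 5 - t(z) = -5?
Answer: 30477/6432256 ≈ 0.0047382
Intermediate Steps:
t(z) = 10 (t(z) = 5 - 1*(-5) = 5 + 5 = 10)
N(q, U) = 7 + U
o = -24 (o = (7 + 1)*(-3) = 8*(-3) = -24)
((11229 - 41706)/(-34989 + 46813))/(t(-5)*(-52) + o) = ((11229 - 41706)/(-34989 + 46813))/(10*(-52) - 24) = (-30477/11824)/(-520 - 24) = -30477*1/11824/(-544) = -30477/11824*(-1/544) = 30477/6432256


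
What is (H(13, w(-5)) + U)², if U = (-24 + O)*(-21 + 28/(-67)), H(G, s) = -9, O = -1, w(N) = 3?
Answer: 1244113984/4489 ≈ 2.7715e+5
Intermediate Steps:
U = 35875/67 (U = (-24 - 1)*(-21 + 28/(-67)) = -25*(-21 + 28*(-1/67)) = -25*(-21 - 28/67) = -25*(-1435/67) = 35875/67 ≈ 535.45)
(H(13, w(-5)) + U)² = (-9 + 35875/67)² = (35272/67)² = 1244113984/4489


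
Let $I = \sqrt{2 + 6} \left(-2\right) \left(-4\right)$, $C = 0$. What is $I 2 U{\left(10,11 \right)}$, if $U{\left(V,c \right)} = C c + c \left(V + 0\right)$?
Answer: $3520 \sqrt{2} \approx 4978.0$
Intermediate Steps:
$I = 16 \sqrt{2}$ ($I = \sqrt{8} \left(-2\right) \left(-4\right) = 2 \sqrt{2} \left(-2\right) \left(-4\right) = - 4 \sqrt{2} \left(-4\right) = 16 \sqrt{2} \approx 22.627$)
$U{\left(V,c \right)} = V c$ ($U{\left(V,c \right)} = 0 c + c \left(V + 0\right) = 0 + c V = 0 + V c = V c$)
$I 2 U{\left(10,11 \right)} = 16 \sqrt{2} \cdot 2 \cdot 10 \cdot 11 = 32 \sqrt{2} \cdot 110 = 3520 \sqrt{2}$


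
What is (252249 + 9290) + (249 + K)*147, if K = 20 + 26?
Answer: 304904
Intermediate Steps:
K = 46
(252249 + 9290) + (249 + K)*147 = (252249 + 9290) + (249 + 46)*147 = 261539 + 295*147 = 261539 + 43365 = 304904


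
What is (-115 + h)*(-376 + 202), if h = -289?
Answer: 70296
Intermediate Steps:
(-115 + h)*(-376 + 202) = (-115 - 289)*(-376 + 202) = -404*(-174) = 70296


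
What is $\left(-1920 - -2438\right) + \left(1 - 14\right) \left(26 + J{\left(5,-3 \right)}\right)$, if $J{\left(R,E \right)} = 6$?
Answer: $102$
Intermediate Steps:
$\left(-1920 - -2438\right) + \left(1 - 14\right) \left(26 + J{\left(5,-3 \right)}\right) = \left(-1920 - -2438\right) + \left(1 - 14\right) \left(26 + 6\right) = \left(-1920 + 2438\right) - 416 = 518 - 416 = 102$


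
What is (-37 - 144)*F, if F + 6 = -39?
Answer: 8145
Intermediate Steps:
F = -45 (F = -6 - 39 = -45)
(-37 - 144)*F = (-37 - 144)*(-45) = -181*(-45) = 8145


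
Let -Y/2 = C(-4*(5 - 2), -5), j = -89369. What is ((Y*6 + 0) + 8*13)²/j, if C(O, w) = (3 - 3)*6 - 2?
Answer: -16384/89369 ≈ -0.18333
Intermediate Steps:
C(O, w) = -2 (C(O, w) = 0*6 - 2 = 0 - 2 = -2)
Y = 4 (Y = -2*(-2) = 4)
((Y*6 + 0) + 8*13)²/j = ((4*6 + 0) + 8*13)²/(-89369) = ((24 + 0) + 104)²*(-1/89369) = (24 + 104)²*(-1/89369) = 128²*(-1/89369) = 16384*(-1/89369) = -16384/89369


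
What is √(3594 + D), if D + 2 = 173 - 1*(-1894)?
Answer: √5659 ≈ 75.226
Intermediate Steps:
D = 2065 (D = -2 + (173 - 1*(-1894)) = -2 + (173 + 1894) = -2 + 2067 = 2065)
√(3594 + D) = √(3594 + 2065) = √5659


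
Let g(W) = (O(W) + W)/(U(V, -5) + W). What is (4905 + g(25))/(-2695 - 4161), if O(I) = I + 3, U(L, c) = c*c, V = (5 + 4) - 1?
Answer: -245303/342800 ≈ -0.71559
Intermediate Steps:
V = 8 (V = 9 - 1 = 8)
U(L, c) = c²
O(I) = 3 + I
g(W) = (3 + 2*W)/(25 + W) (g(W) = ((3 + W) + W)/((-5)² + W) = (3 + 2*W)/(25 + W))
(4905 + g(25))/(-2695 - 4161) = (4905 + (3 + 2*25)/(25 + 25))/(-2695 - 4161) = (4905 + (3 + 50)/50)/(-6856) = (4905 + (1/50)*53)*(-1/6856) = (4905 + 53/50)*(-1/6856) = (245303/50)*(-1/6856) = -245303/342800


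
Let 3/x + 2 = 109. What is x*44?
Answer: 132/107 ≈ 1.2336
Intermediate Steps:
x = 3/107 (x = 3/(-2 + 109) = 3/107 ≈ 0.028037)
x*44 = (3/107)*44 = 132/107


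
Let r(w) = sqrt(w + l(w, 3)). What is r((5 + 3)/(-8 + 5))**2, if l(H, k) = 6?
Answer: 10/3 ≈ 3.3333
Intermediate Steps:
r(w) = sqrt(6 + w) (r(w) = sqrt(w + 6) = sqrt(6 + w))
r((5 + 3)/(-8 + 5))**2 = (sqrt(6 + (5 + 3)/(-8 + 5)))**2 = (sqrt(6 + 8/(-3)))**2 = (sqrt(6 + 8*(-1/3)))**2 = (sqrt(6 - 8/3))**2 = (sqrt(10/3))**2 = (sqrt(30)/3)**2 = 10/3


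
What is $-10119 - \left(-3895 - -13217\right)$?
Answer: $-19441$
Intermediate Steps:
$-10119 - \left(-3895 - -13217\right) = -10119 - \left(-3895 + 13217\right) = -10119 - 9322 = -19441$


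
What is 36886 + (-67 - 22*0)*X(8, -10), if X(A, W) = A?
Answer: 36350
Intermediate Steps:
36886 + (-67 - 22*0)*X(8, -10) = 36886 + (-67 - 22*0)*8 = 36886 + (-67 + 0)*8 = 36886 - 67*8 = 36886 - 536 = 36350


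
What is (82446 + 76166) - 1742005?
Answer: -1583393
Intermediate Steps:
(82446 + 76166) - 1742005 = 158612 - 1742005 = -1583393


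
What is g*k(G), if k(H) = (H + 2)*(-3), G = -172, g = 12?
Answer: 6120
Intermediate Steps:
k(H) = -6 - 3*H (k(H) = (2 + H)*(-3) = -6 - 3*H)
g*k(G) = 12*(-6 - 3*(-172)) = 12*(-6 + 516) = 12*510 = 6120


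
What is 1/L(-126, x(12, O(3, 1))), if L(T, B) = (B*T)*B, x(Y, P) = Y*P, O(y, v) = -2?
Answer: -1/72576 ≈ -1.3779e-5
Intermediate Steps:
x(Y, P) = P*Y
L(T, B) = T*B²
1/L(-126, x(12, O(3, 1))) = 1/(-126*(-2*12)²) = 1/(-126*(-24)²) = 1/(-126*576) = 1/(-72576) = -1/72576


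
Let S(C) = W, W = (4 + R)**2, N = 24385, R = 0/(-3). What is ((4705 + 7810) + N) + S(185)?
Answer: 36916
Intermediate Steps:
R = 0 (R = 0*(-1/3) = 0)
W = 16 (W = (4 + 0)**2 = 4**2 = 16)
S(C) = 16
((4705 + 7810) + N) + S(185) = ((4705 + 7810) + 24385) + 16 = (12515 + 24385) + 16 = 36900 + 16 = 36916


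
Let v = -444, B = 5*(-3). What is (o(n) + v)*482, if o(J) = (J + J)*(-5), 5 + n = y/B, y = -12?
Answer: -193764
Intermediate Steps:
B = -15
n = -21/5 (n = -5 - 12/(-15) = -5 - 12*(-1/15) = -5 + ⅘ = -21/5 ≈ -4.2000)
o(J) = -10*J (o(J) = (2*J)*(-5) = -10*J)
(o(n) + v)*482 = (-10*(-21/5) - 444)*482 = (42 - 444)*482 = -402*482 = -193764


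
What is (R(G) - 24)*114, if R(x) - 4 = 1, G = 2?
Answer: -2166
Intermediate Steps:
R(x) = 5 (R(x) = 4 + 1 = 5)
(R(G) - 24)*114 = (5 - 24)*114 = -19*114 = -2166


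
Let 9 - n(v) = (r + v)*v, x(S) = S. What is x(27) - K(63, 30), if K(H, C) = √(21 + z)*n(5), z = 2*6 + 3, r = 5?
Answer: 273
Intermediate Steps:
z = 15 (z = 12 + 3 = 15)
n(v) = 9 - v*(5 + v) (n(v) = 9 - (5 + v)*v = 9 - v*(5 + v))
K(H, C) = -246 (K(H, C) = √(21 + 15)*(9 - 1*5² - 5*5) = √36*(9 - 1*25 - 25) = 6*(9 - 25 - 25) = 6*(-41) = -246)
x(27) - K(63, 30) = 27 - 1*(-246) = 27 + 246 = 273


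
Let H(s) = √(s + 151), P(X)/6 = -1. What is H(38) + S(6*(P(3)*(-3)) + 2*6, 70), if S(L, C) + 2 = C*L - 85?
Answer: 8313 + 3*√21 ≈ 8326.8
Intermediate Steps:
P(X) = -6 (P(X) = 6*(-1) = -6)
S(L, C) = -87 + C*L (S(L, C) = -2 + (C*L - 85) = -2 + (-85 + C*L) = -87 + C*L)
H(s) = √(151 + s)
H(38) + S(6*(P(3)*(-3)) + 2*6, 70) = √(151 + 38) + (-87 + 70*(6*(-6*(-3)) + 2*6)) = √189 + (-87 + 70*(6*18 + 12)) = 3*√21 + (-87 + 70*(108 + 12)) = 3*√21 + (-87 + 70*120) = 3*√21 + (-87 + 8400) = 3*√21 + 8313 = 8313 + 3*√21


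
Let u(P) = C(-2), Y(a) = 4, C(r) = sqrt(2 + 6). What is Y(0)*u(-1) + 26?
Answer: 26 + 8*sqrt(2) ≈ 37.314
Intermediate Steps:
C(r) = 2*sqrt(2) (C(r) = sqrt(8) = 2*sqrt(2))
u(P) = 2*sqrt(2)
Y(0)*u(-1) + 26 = 4*(2*sqrt(2)) + 26 = 8*sqrt(2) + 26 = 26 + 8*sqrt(2)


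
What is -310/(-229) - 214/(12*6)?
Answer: -13343/8244 ≈ -1.6185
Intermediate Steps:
-310/(-229) - 214/(12*6) = -310*(-1/229) - 214/72 = 310/229 - 214*1/72 = 310/229 - 107/36 = -13343/8244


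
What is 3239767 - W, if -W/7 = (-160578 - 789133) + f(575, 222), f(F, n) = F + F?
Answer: -3400160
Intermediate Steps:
f(F, n) = 2*F
W = 6639927 (W = -7*((-160578 - 789133) + 2*575) = -7*(-949711 + 1150) = -7*(-948561) = 6639927)
3239767 - W = 3239767 - 1*6639927 = 3239767 - 6639927 = -3400160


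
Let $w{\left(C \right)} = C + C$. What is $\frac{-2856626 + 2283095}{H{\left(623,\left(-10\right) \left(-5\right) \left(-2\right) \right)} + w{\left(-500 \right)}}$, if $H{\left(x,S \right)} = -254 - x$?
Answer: $\frac{573531}{1877} \approx 305.56$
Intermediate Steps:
$w{\left(C \right)} = 2 C$
$\frac{-2856626 + 2283095}{H{\left(623,\left(-10\right) \left(-5\right) \left(-2\right) \right)} + w{\left(-500 \right)}} = \frac{-2856626 + 2283095}{\left(-254 - 623\right) + 2 \left(-500\right)} = - \frac{573531}{\left(-254 - 623\right) - 1000} = - \frac{573531}{-877 - 1000} = - \frac{573531}{-1877} = \left(-573531\right) \left(- \frac{1}{1877}\right) = \frac{573531}{1877}$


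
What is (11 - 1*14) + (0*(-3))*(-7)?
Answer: -3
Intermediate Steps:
(11 - 1*14) + (0*(-3))*(-7) = (11 - 14) + 0*(-7) = -3 + 0 = -3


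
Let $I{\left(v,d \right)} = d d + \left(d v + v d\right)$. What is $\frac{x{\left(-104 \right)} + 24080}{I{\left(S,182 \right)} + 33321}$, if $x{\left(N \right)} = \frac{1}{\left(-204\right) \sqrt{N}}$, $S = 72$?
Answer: $\frac{24080}{92653} + \frac{i \sqrt{26}}{982863024} \approx 0.25989 + 5.1879 \cdot 10^{-9} i$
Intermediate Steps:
$x{\left(N \right)} = - \frac{1}{204 \sqrt{N}}$
$I{\left(v,d \right)} = d^{2} + 2 d v$ ($I{\left(v,d \right)} = d^{2} + \left(d v + d v\right) = d^{2} + 2 d v$)
$\frac{x{\left(-104 \right)} + 24080}{I{\left(S,182 \right)} + 33321} = \frac{- \frac{1}{204 \cdot 2 i \sqrt{26}} + 24080}{182 \left(182 + 2 \cdot 72\right) + 33321} = \frac{- \frac{\left(- \frac{1}{52}\right) i \sqrt{26}}{204} + 24080}{182 \left(182 + 144\right) + 33321} = \frac{\frac{i \sqrt{26}}{10608} + 24080}{182 \cdot 326 + 33321} = \frac{24080 + \frac{i \sqrt{26}}{10608}}{59332 + 33321} = \frac{24080 + \frac{i \sqrt{26}}{10608}}{92653} = \left(24080 + \frac{i \sqrt{26}}{10608}\right) \frac{1}{92653} = \frac{24080}{92653} + \frac{i \sqrt{26}}{982863024}$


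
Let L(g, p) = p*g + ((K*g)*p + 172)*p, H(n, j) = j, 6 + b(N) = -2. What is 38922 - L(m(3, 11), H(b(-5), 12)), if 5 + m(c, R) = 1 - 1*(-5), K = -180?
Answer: 62766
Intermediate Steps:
b(N) = -8 (b(N) = -6 - 2 = -8)
m(c, R) = 1 (m(c, R) = -5 + (1 - 1*(-5)) = -5 + (1 + 5) = -5 + 6 = 1)
L(g, p) = g*p + p*(172 - 180*g*p) (L(g, p) = p*g + ((-180*g)*p + 172)*p = g*p + (-180*g*p + 172)*p = g*p + (172 - 180*g*p)*p = g*p + p*(172 - 180*g*p))
38922 - L(m(3, 11), H(b(-5), 12)) = 38922 - 12*(172 + 1 - 180*1*12) = 38922 - 12*(172 + 1 - 2160) = 38922 - 12*(-1987) = 38922 - 1*(-23844) = 38922 + 23844 = 62766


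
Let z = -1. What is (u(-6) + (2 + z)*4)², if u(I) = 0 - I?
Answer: 100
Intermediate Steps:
u(I) = -I
(u(-6) + (2 + z)*4)² = (-1*(-6) + (2 - 1)*4)² = (6 + 1*4)² = (6 + 4)² = 10² = 100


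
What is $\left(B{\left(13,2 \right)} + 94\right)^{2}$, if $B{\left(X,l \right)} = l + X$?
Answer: $11881$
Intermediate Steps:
$B{\left(X,l \right)} = X + l$
$\left(B{\left(13,2 \right)} + 94\right)^{2} = \left(\left(13 + 2\right) + 94\right)^{2} = \left(15 + 94\right)^{2} = 109^{2} = 11881$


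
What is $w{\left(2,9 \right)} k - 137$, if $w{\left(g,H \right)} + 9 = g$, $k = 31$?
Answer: $-354$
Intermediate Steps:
$w{\left(g,H \right)} = -9 + g$
$w{\left(2,9 \right)} k - 137 = \left(-9 + 2\right) 31 - 137 = \left(-7\right) 31 - 137 = -217 - 137 = -354$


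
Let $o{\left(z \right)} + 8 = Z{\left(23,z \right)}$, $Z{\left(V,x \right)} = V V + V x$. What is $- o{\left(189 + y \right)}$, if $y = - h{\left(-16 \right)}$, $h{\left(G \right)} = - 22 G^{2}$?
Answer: $-134404$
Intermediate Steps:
$Z{\left(V,x \right)} = V^{2} + V x$
$y = 5632$ ($y = - \left(-22\right) \left(-16\right)^{2} = - \left(-22\right) 256 = \left(-1\right) \left(-5632\right) = 5632$)
$o{\left(z \right)} = 521 + 23 z$ ($o{\left(z \right)} = -8 + 23 \left(23 + z\right) = -8 + \left(529 + 23 z\right) = 521 + 23 z$)
$- o{\left(189 + y \right)} = - (521 + 23 \left(189 + 5632\right)) = - (521 + 23 \cdot 5821) = - (521 + 133883) = \left(-1\right) 134404 = -134404$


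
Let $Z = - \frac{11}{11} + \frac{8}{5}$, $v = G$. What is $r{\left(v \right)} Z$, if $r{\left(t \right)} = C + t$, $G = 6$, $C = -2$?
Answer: $\frac{12}{5} \approx 2.4$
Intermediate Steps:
$v = 6$
$r{\left(t \right)} = -2 + t$
$Z = \frac{3}{5}$ ($Z = \left(-11\right) \frac{1}{11} + 8 \cdot \frac{1}{5} = -1 + \frac{8}{5} = \frac{3}{5} \approx 0.6$)
$r{\left(v \right)} Z = \left(-2 + 6\right) \frac{3}{5} = 4 \cdot \frac{3}{5} = \frac{12}{5}$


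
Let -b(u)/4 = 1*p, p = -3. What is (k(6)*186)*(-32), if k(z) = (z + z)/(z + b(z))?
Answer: -3968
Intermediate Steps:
b(u) = 12 (b(u) = -4*(-3) = 12)
k(z) = 2*z/(12 + z) (k(z) = (z + z)/(z + 12) = (2*z)/(12 + z) = 2*z/(12 + z))
(k(6)*186)*(-32) = ((2*6/(12 + 6))*186)*(-32) = ((2*6/18)*186)*(-32) = ((2*6*(1/18))*186)*(-32) = ((⅔)*186)*(-32) = 124*(-32) = -3968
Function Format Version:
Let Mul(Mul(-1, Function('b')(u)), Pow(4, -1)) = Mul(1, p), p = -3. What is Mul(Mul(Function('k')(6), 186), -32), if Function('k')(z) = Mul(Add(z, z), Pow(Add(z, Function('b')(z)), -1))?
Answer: -3968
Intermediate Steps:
Function('b')(u) = 12 (Function('b')(u) = Mul(-4, Mul(1, -3)) = Mul(-4, -3) = 12)
Function('k')(z) = Mul(2, z, Pow(Add(12, z), -1)) (Function('k')(z) = Mul(Add(z, z), Pow(Add(z, 12), -1)) = Mul(Mul(2, z), Pow(Add(12, z), -1)) = Mul(2, z, Pow(Add(12, z), -1)))
Mul(Mul(Function('k')(6), 186), -32) = Mul(Mul(Mul(2, 6, Pow(Add(12, 6), -1)), 186), -32) = Mul(Mul(Mul(2, 6, Pow(18, -1)), 186), -32) = Mul(Mul(Mul(2, 6, Rational(1, 18)), 186), -32) = Mul(Mul(Rational(2, 3), 186), -32) = Mul(124, -32) = -3968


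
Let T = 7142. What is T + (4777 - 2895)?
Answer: 9024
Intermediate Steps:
T + (4777 - 2895) = 7142 + (4777 - 2895) = 7142 + 1882 = 9024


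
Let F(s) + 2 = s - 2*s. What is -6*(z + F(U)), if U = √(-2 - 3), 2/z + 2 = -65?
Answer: 816/67 + 6*I*√5 ≈ 12.179 + 13.416*I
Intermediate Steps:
z = -2/67 (z = 2/(-2 - 65) = 2/(-67) = 2*(-1/67) = -2/67 ≈ -0.029851)
U = I*√5 (U = √(-5) = I*√5 ≈ 2.2361*I)
F(s) = -2 - s (F(s) = -2 + (s - 2*s) = -2 - s)
-6*(z + F(U)) = -6*(-2/67 + (-2 - I*√5)) = -6*(-136/67 - I*√5) = 816/67 + 6*I*√5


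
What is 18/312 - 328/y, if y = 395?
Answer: -15871/20540 ≈ -0.77269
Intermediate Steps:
18/312 - 328/y = 18/312 - 328/395 = 18*(1/312) - 328*1/395 = 3/52 - 328/395 = -15871/20540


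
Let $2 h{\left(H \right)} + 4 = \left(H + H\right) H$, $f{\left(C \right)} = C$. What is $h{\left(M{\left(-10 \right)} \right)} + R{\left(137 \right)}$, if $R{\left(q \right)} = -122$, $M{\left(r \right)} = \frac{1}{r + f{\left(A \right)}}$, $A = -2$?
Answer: $- \frac{17855}{144} \approx -123.99$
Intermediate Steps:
$M{\left(r \right)} = \frac{1}{-2 + r}$ ($M{\left(r \right)} = \frac{1}{r - 2} = \frac{1}{-2 + r}$)
$h{\left(H \right)} = -2 + H^{2}$ ($h{\left(H \right)} = -2 + \frac{\left(H + H\right) H}{2} = -2 + \frac{2 H H}{2} = -2 + \frac{2 H^{2}}{2} = -2 + H^{2}$)
$h{\left(M{\left(-10 \right)} \right)} + R{\left(137 \right)} = \left(-2 + \left(\frac{1}{-2 - 10}\right)^{2}\right) - 122 = \left(-2 + \left(\frac{1}{-12}\right)^{2}\right) - 122 = \left(-2 + \left(- \frac{1}{12}\right)^{2}\right) - 122 = \left(-2 + \frac{1}{144}\right) - 122 = - \frac{287}{144} - 122 = - \frac{17855}{144}$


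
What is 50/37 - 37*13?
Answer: -17747/37 ≈ -479.65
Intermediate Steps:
50/37 - 37*13 = 50*(1/37) - 481 = 50/37 - 481 = -17747/37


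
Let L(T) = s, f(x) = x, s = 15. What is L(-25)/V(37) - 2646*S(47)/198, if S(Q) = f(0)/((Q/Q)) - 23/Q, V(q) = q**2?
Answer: 4636344/707773 ≈ 6.5506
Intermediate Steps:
L(T) = 15
S(Q) = -23/Q (S(Q) = 0/((Q/Q)) - 23/Q = 0/1 - 23/Q = 0*1 - 23/Q = 0 - 23/Q = -23/Q)
L(-25)/V(37) - 2646*S(47)/198 = 15/(37**2) - 2646/(198/((-23/47))) = 15/1369 - 2646/(198/((-23*1/47))) = 15*(1/1369) - 2646/(198/(-23/47)) = 15/1369 - 2646/(198*(-47/23)) = 15/1369 - 2646/(-9306/23) = 15/1369 - 2646*(-23/9306) = 15/1369 + 3381/517 = 4636344/707773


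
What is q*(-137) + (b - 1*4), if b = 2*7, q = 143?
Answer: -19581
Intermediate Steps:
b = 14
q*(-137) + (b - 1*4) = 143*(-137) + (14 - 1*4) = -19591 + (14 - 4) = -19591 + 10 = -19581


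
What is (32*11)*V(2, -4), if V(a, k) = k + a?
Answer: -704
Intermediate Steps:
V(a, k) = a + k
(32*11)*V(2, -4) = (32*11)*(2 - 4) = 352*(-2) = -704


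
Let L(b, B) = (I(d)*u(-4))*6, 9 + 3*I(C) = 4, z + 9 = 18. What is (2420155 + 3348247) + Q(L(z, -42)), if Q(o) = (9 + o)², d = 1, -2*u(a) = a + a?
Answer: 5769363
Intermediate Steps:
u(a) = -a (u(a) = -(a + a)/2 = -a)
z = 9 (z = -9 + 18 = 9)
I(C) = -5/3 (I(C) = -3 + (⅓)*4 = -3 + 4/3 = -5/3)
L(b, B) = -40 (L(b, B) = -(-5)*(-4)/3*6 = -5/3*4*6 = -20/3*6 = -40)
(2420155 + 3348247) + Q(L(z, -42)) = (2420155 + 3348247) + (9 - 40)² = 5768402 + (-31)² = 5768402 + 961 = 5769363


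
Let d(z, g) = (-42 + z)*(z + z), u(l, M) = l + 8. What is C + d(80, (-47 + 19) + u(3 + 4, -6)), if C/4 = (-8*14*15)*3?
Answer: -14080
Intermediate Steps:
u(l, M) = 8 + l
d(z, g) = 2*z*(-42 + z) (d(z, g) = (-42 + z)*(2*z) = 2*z*(-42 + z))
C = -20160 (C = 4*((-8*14*15)*3) = 4*(-112*15*3) = 4*(-1680*3) = 4*(-5040) = -20160)
C + d(80, (-47 + 19) + u(3 + 4, -6)) = -20160 + 2*80*(-42 + 80) = -20160 + 2*80*38 = -20160 + 6080 = -14080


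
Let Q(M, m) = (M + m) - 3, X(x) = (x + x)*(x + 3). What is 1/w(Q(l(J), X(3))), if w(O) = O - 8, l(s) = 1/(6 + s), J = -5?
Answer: 1/26 ≈ 0.038462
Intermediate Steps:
X(x) = 2*x*(3 + x) (X(x) = (2*x)*(3 + x) = 2*x*(3 + x))
Q(M, m) = -3 + M + m
w(O) = -8 + O
1/w(Q(l(J), X(3))) = 1/(-8 + (-3 + 1/(6 - 5) + 2*3*(3 + 3))) = 1/(-8 + (-3 + 1/1 + 2*3*6)) = 1/(-8 + (-3 + 1 + 36)) = 1/(-8 + 34) = 1/26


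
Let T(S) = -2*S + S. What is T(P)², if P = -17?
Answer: 289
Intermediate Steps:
T(S) = -S
T(P)² = (-1*(-17))² = 17² = 289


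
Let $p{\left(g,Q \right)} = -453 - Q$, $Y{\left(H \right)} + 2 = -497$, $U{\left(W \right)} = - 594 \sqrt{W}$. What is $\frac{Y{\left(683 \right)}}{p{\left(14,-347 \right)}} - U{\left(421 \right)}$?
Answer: $\frac{499}{106} + 594 \sqrt{421} \approx 12193.0$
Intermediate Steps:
$Y{\left(H \right)} = -499$ ($Y{\left(H \right)} = -2 - 497 = -499$)
$\frac{Y{\left(683 \right)}}{p{\left(14,-347 \right)}} - U{\left(421 \right)} = - \frac{499}{-453 - -347} - - 594 \sqrt{421} = - \frac{499}{-453 + 347} + 594 \sqrt{421} = - \frac{499}{-106} + 594 \sqrt{421} = \left(-499\right) \left(- \frac{1}{106}\right) + 594 \sqrt{421} = \frac{499}{106} + 594 \sqrt{421}$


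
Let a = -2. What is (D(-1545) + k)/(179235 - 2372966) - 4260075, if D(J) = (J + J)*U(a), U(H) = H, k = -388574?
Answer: -9345458207431/2193731 ≈ -4.2601e+6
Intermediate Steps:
D(J) = -4*J (D(J) = (J + J)*(-2) = (2*J)*(-2) = -4*J)
(D(-1545) + k)/(179235 - 2372966) - 4260075 = (-4*(-1545) - 388574)/(179235 - 2372966) - 4260075 = (6180 - 388574)/(-2193731) - 4260075 = -382394*(-1/2193731) - 4260075 = 382394/2193731 - 4260075 = -9345458207431/2193731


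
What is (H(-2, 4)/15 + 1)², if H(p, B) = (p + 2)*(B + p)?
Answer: 1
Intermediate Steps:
H(p, B) = (2 + p)*(B + p)
(H(-2, 4)/15 + 1)² = (((-2)² + 2*4 + 2*(-2) + 4*(-2))/15 + 1)² = ((4 + 8 - 4 - 8)*(1/15) + 1)² = (0*(1/15) + 1)² = (0 + 1)² = 1² = 1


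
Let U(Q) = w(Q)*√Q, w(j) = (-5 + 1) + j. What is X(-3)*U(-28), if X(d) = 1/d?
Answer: 64*I*√7/3 ≈ 56.443*I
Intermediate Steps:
w(j) = -4 + j
U(Q) = √Q*(-4 + Q) (U(Q) = (-4 + Q)*√Q = √Q*(-4 + Q))
X(-3)*U(-28) = (√(-28)*(-4 - 28))/(-3) = -2*I*√7*(-32)/3 = -(-64)*I*√7/3 = 64*I*√7/3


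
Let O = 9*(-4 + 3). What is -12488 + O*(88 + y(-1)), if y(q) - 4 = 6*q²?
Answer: -13370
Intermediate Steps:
O = -9 (O = 9*(-1) = -9)
y(q) = 4 + 6*q²
-12488 + O*(88 + y(-1)) = -12488 - 9*(88 + (4 + 6*(-1)²)) = -12488 - 9*(88 + (4 + 6*1)) = -12488 - 9*(88 + (4 + 6)) = -12488 - 9*(88 + 10) = -12488 - 9*98 = -12488 - 882 = -13370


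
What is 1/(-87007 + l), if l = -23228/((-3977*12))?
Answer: -11931/1038074710 ≈ -1.1493e-5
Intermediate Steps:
l = 5807/11931 (l = -23228/(-47724) = -23228*(-1/47724) = 5807/11931 ≈ 0.48672)
1/(-87007 + l) = 1/(-87007 + 5807/11931) = 1/(-1038074710/11931) = -11931/1038074710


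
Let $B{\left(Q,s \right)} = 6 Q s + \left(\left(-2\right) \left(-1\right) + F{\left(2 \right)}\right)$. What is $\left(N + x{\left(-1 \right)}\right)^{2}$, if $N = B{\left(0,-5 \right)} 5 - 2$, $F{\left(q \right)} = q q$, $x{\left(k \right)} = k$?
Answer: $729$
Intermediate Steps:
$F{\left(q \right)} = q^{2}$
$B{\left(Q,s \right)} = 6 + 6 Q s$ ($B{\left(Q,s \right)} = 6 Q s - \left(-2 - 2^{2}\right) = 6 Q s + \left(2 + 4\right) = 6 Q s + 6 = 6 + 6 Q s$)
$N = 28$ ($N = \left(6 + 6 \cdot 0 \left(-5\right)\right) 5 - 2 = \left(6 + 0\right) 5 - 2 = 6 \cdot 5 - 2 = 30 - 2 = 28$)
$\left(N + x{\left(-1 \right)}\right)^{2} = \left(28 - 1\right)^{2} = 27^{2} = 729$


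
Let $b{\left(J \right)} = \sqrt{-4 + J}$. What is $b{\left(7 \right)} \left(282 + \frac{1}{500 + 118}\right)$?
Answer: $\frac{174277 \sqrt{3}}{618} \approx 488.44$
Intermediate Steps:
$b{\left(7 \right)} \left(282 + \frac{1}{500 + 118}\right) = \sqrt{-4 + 7} \left(282 + \frac{1}{500 + 118}\right) = \sqrt{3} \left(282 + \frac{1}{618}\right) = \sqrt{3} \cdot \frac{174277}{618} = \frac{174277 \sqrt{3}}{618}$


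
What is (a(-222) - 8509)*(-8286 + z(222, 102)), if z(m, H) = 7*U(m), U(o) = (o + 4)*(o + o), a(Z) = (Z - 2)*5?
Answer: -6683700738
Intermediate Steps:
a(Z) = -10 + 5*Z (a(Z) = (-2 + Z)*5 = -10 + 5*Z)
U(o) = 2*o*(4 + o) (U(o) = (4 + o)*(2*o) = 2*o*(4 + o))
z(m, H) = 14*m*(4 + m) (z(m, H) = 7*(2*m*(4 + m)) = 14*m*(4 + m))
(a(-222) - 8509)*(-8286 + z(222, 102)) = ((-10 + 5*(-222)) - 8509)*(-8286 + 14*222*(4 + 222)) = ((-10 - 1110) - 8509)*(-8286 + 14*222*226) = (-1120 - 8509)*(-8286 + 702408) = -9629*694122 = -6683700738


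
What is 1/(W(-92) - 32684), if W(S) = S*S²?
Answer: -1/811372 ≈ -1.2325e-6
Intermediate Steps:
W(S) = S³
1/(W(-92) - 32684) = 1/((-92)³ - 32684) = 1/(-778688 - 32684) = 1/(-811372) = -1/811372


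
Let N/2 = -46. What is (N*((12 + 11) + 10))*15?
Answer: -45540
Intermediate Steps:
N = -92 (N = 2*(-46) = -92)
(N*((12 + 11) + 10))*15 = -92*((12 + 11) + 10)*15 = -92*(23 + 10)*15 = -92*33*15 = -3036*15 = -45540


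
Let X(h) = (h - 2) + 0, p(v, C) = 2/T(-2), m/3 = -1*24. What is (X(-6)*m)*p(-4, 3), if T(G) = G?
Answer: -576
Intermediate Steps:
m = -72 (m = 3*(-1*24) = 3*(-24) = -72)
p(v, C) = -1 (p(v, C) = 2/(-2) = 2*(-1/2) = -1)
X(h) = -2 + h (X(h) = (-2 + h) + 0 = -2 + h)
(X(-6)*m)*p(-4, 3) = ((-2 - 6)*(-72))*(-1) = -8*(-72)*(-1) = 576*(-1) = -576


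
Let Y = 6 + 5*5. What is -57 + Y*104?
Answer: 3167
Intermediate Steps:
Y = 31 (Y = 6 + 25 = 31)
-57 + Y*104 = -57 + 31*104 = -57 + 3224 = 3167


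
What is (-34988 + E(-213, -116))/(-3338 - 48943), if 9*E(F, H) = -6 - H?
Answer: 314782/470529 ≈ 0.66900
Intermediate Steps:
E(F, H) = -⅔ - H/9 (E(F, H) = (-6 - H)/9 = -⅔ - H/9)
(-34988 + E(-213, -116))/(-3338 - 48943) = (-34988 + (-⅔ - ⅑*(-116)))/(-3338 - 48943) = (-34988 + (-⅔ + 116/9))/(-52281) = (-34988 + 110/9)*(-1/52281) = -314782/9*(-1/52281) = 314782/470529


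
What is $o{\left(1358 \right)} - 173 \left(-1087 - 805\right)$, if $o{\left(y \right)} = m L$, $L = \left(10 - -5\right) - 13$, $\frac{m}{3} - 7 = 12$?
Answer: $327430$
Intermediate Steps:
$m = 57$ ($m = 21 + 3 \cdot 12 = 21 + 36 = 57$)
$L = 2$ ($L = \left(10 + 5\right) - 13 = 15 - 13 = 2$)
$o{\left(y \right)} = 114$ ($o{\left(y \right)} = 57 \cdot 2 = 114$)
$o{\left(1358 \right)} - 173 \left(-1087 - 805\right) = 114 - 173 \left(-1087 - 805\right) = 114 - -327316 = 114 + 327316 = 327430$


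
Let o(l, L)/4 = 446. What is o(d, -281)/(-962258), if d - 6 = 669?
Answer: -892/481129 ≈ -0.0018540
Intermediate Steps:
d = 675 (d = 6 + 669 = 675)
o(l, L) = 1784 (o(l, L) = 4*446 = 1784)
o(d, -281)/(-962258) = 1784/(-962258) = 1784*(-1/962258) = -892/481129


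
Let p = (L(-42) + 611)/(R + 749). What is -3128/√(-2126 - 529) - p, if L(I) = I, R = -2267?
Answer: 569/1518 + 3128*I*√295/885 ≈ 0.37484 + 60.706*I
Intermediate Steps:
p = -569/1518 (p = (-42 + 611)/(-2267 + 749) = 569/(-1518) = 569*(-1/1518) = -569/1518 ≈ -0.37484)
-3128/√(-2126 - 529) - p = -3128/√(-2126 - 529) - 1*(-569/1518) = -3128*(-I*√295/885) + 569/1518 = -(-3128)*I*√295/885 + 569/1518 = 3128*I*√295/885 + 569/1518 = 569/1518 + 3128*I*√295/885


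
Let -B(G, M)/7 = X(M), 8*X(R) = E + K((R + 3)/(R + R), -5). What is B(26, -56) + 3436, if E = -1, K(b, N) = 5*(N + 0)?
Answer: 13835/4 ≈ 3458.8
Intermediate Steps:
K(b, N) = 5*N
X(R) = -13/4 (X(R) = (-1 + 5*(-5))/8 = (-1 - 25)/8 = (1/8)*(-26) = -13/4)
B(G, M) = 91/4 (B(G, M) = -7*(-13/4) = 91/4)
B(26, -56) + 3436 = 91/4 + 3436 = 13835/4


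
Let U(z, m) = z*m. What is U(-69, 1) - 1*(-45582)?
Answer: 45513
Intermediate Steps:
U(z, m) = m*z
U(-69, 1) - 1*(-45582) = 1*(-69) - 1*(-45582) = -69 + 45582 = 45513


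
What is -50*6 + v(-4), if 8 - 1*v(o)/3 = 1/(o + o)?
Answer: -2205/8 ≈ -275.63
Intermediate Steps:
v(o) = 24 - 3/(2*o) (v(o) = 24 - 3/(o + o) = 24 - 3*1/(2*o) = 24 - 3/(2*o))
-50*6 + v(-4) = -50*6 + (24 - 3/2/(-4)) = -300 + (24 - 3/2*(-¼)) = -300 + (24 + 3/8) = -300 + 195/8 = -2205/8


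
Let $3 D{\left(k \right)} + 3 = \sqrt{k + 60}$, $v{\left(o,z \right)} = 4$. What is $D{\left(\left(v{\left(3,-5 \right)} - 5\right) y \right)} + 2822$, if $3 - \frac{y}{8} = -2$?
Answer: $2821 + \frac{2 \sqrt{5}}{3} \approx 2822.5$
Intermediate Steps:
$y = 40$ ($y = 24 - -16 = 24 + 16 = 40$)
$D{\left(k \right)} = -1 + \frac{\sqrt{60 + k}}{3}$ ($D{\left(k \right)} = -1 + \frac{\sqrt{k + 60}}{3} = -1 + \frac{\sqrt{60 + k}}{3}$)
$D{\left(\left(v{\left(3,-5 \right)} - 5\right) y \right)} + 2822 = \left(-1 + \frac{\sqrt{60 + \left(4 - 5\right) 40}}{3}\right) + 2822 = \left(-1 + \frac{\sqrt{60 - 40}}{3}\right) + 2822 = \left(-1 + \frac{\sqrt{20}}{3}\right) + 2822 = \left(-1 + \frac{2 \sqrt{5}}{3}\right) + 2822 = 2821 + \frac{2 \sqrt{5}}{3}$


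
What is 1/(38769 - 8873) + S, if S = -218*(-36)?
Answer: 234623809/29896 ≈ 7848.0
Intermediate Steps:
S = 7848
1/(38769 - 8873) + S = 1/(38769 - 8873) + 7848 = 1/29896 + 7848 = 234623809/29896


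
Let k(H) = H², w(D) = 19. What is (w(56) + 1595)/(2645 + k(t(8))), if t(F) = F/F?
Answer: 269/441 ≈ 0.60998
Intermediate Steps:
t(F) = 1
(w(56) + 1595)/(2645 + k(t(8))) = (19 + 1595)/(2645 + 1²) = 1614/(2645 + 1) = 1614/2646 = 1614*(1/2646) = 269/441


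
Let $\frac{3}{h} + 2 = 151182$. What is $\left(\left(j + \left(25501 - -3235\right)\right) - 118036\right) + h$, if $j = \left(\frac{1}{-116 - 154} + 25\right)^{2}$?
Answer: $- \frac{24432279160253}{275525550} \approx -88675.0$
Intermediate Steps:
$h = \frac{3}{151180}$ ($h = \frac{3}{-2 + 151182} = \frac{3}{151180} \approx 1.9844 \cdot 10^{-5}$)
$j = \frac{45549001}{72900}$ ($j = \left(\frac{1}{-270} + 25\right)^{2} = \left(- \frac{1}{270} + 25\right)^{2} = \left(\frac{6749}{270}\right)^{2} = \frac{45549001}{72900} \approx 624.81$)
$\left(\left(j + \left(25501 - -3235\right)\right) - 118036\right) + h = \left(\left(\frac{45549001}{72900} + \left(25501 - -3235\right)\right) - 118036\right) + \frac{3}{151180} = \left(\left(\frac{45549001}{72900} + \left(25501 + 3235\right)\right) - 118036\right) + \frac{3}{151180} = \left(\left(\frac{45549001}{72900} + 28736\right) - 118036\right) + \frac{3}{151180} = \left(\frac{2140403401}{72900} - 118036\right) + \frac{3}{151180} = - \frac{6464420999}{72900} + \frac{3}{151180} = - \frac{24432279160253}{275525550}$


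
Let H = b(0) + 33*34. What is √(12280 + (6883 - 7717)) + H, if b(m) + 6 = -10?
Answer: 1106 + √11446 ≈ 1213.0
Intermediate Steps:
b(m) = -16 (b(m) = -6 - 10 = -16)
H = 1106 (H = -16 + 33*34 = -16 + 1122 = 1106)
√(12280 + (6883 - 7717)) + H = √(12280 + (6883 - 7717)) + 1106 = √(12280 - 834) + 1106 = √11446 + 1106 = 1106 + √11446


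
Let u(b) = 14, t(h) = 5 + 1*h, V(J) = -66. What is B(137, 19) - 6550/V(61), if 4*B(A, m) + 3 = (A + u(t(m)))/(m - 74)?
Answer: 16138/165 ≈ 97.806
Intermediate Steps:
t(h) = 5 + h
B(A, m) = -3/4 + (14 + A)/(4*(-74 + m)) (B(A, m) = -3/4 + ((A + 14)/(m - 74))/4 = -3/4 + ((14 + A)/(-74 + m))/4 = -3/4 + (14 + A)/(4*(-74 + m)))
B(137, 19) - 6550/V(61) = (236 + 137 - 3*19)/(4*(-74 + 19)) - 6550/(-66) = (1/4)*(236 + 137 - 57)/(-55) - 6550*(-1)/66 = (1/4)*(-1/55)*316 - 1*(-3275/33) = -79/55 + 3275/33 = 16138/165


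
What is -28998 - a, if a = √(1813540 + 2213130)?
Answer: -28998 - √4026670 ≈ -31005.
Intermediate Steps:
a = √4026670 ≈ 2006.7
-28998 - a = -28998 - √4026670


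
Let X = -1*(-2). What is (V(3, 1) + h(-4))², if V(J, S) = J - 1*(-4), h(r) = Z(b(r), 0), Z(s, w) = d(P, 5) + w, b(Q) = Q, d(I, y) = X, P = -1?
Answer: 81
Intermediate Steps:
X = 2
d(I, y) = 2
Z(s, w) = 2 + w
h(r) = 2 (h(r) = 2 + 0 = 2)
V(J, S) = 4 + J (V(J, S) = J + 4 = 4 + J)
(V(3, 1) + h(-4))² = ((4 + 3) + 2)² = (7 + 2)² = 9² = 81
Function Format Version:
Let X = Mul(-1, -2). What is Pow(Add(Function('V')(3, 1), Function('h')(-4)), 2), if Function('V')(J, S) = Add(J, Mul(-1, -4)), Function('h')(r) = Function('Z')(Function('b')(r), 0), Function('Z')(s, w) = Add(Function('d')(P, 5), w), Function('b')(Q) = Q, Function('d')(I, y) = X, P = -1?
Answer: 81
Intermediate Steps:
X = 2
Function('d')(I, y) = 2
Function('Z')(s, w) = Add(2, w)
Function('h')(r) = 2 (Function('h')(r) = Add(2, 0) = 2)
Function('V')(J, S) = Add(4, J) (Function('V')(J, S) = Add(J, 4) = Add(4, J))
Pow(Add(Function('V')(3, 1), Function('h')(-4)), 2) = Pow(Add(Add(4, 3), 2), 2) = Pow(Add(7, 2), 2) = Pow(9, 2) = 81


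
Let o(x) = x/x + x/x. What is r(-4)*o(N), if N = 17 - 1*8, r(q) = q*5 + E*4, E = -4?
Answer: -72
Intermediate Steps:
r(q) = -16 + 5*q (r(q) = q*5 - 4*4 = 5*q - 16 = -16 + 5*q)
N = 9 (N = 17 - 8 = 9)
o(x) = 2 (o(x) = 1 + 1 = 2)
r(-4)*o(N) = (-16 + 5*(-4))*2 = (-16 - 20)*2 = -36*2 = -72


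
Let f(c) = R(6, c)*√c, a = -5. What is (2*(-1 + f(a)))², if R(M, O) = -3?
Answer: -176 + 24*I*√5 ≈ -176.0 + 53.666*I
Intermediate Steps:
f(c) = -3*√c
(2*(-1 + f(a)))² = (2*(-1 - 3*I*√5))² = (-2 - 6*I*√5)²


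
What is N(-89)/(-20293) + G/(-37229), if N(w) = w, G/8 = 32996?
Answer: -5353389243/755488097 ≈ -7.0860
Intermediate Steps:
G = 263968 (G = 8*32996 = 263968)
N(-89)/(-20293) + G/(-37229) = -89/(-20293) + 263968/(-37229) = -89*(-1/20293) + 263968*(-1/37229) = 89/20293 - 263968/37229 = -5353389243/755488097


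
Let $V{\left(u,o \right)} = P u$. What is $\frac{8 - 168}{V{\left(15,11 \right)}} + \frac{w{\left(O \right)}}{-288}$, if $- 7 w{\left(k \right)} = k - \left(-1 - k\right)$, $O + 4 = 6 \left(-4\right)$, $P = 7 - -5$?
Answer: $- \frac{1847}{2016} \approx -0.91617$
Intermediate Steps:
$P = 12$ ($P = 7 + 5 = 12$)
$V{\left(u,o \right)} = 12 u$
$O = -28$ ($O = -4 + 6 \left(-4\right) = -4 - 24 = -28$)
$w{\left(k \right)} = - \frac{1}{7} - \frac{2 k}{7}$ ($w{\left(k \right)} = - \frac{k - \left(-1 - k\right)}{7} = - \frac{k + \left(1 + k\right)}{7} = - \frac{1 + 2 k}{7} = - \frac{1}{7} - \frac{2 k}{7}$)
$\frac{8 - 168}{V{\left(15,11 \right)}} + \frac{w{\left(O \right)}}{-288} = \frac{8 - 168}{12 \cdot 15} + \frac{- \frac{1}{7} - -8}{-288} = \frac{8 - 168}{180} + \left(- \frac{1}{7} + 8\right) \left(- \frac{1}{288}\right) = \left(-160\right) \frac{1}{180} + \frac{55}{7} \left(- \frac{1}{288}\right) = - \frac{8}{9} - \frac{55}{2016} = - \frac{1847}{2016}$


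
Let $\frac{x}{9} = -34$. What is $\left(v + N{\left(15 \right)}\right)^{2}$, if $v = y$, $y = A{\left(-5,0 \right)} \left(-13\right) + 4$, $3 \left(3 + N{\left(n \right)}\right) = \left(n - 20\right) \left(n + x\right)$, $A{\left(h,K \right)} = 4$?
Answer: $188356$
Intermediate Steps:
$x = -306$ ($x = 9 \left(-34\right) = -306$)
$N{\left(n \right)} = -3 + \frac{\left(-306 + n\right) \left(-20 + n\right)}{3}$ ($N{\left(n \right)} = -3 + \frac{\left(n - 20\right) \left(n - 306\right)}{3} = -3 + \frac{\left(-20 + n\right) \left(-306 + n\right)}{3} = -3 + \frac{\left(-306 + n\right) \left(-20 + n\right)}{3}$)
$y = -48$ ($y = 4 \left(-13\right) + 4 = -52 + 4 = -48$)
$v = -48$
$\left(v + N{\left(15 \right)}\right)^{2} = \left(-48 + \left(2037 - 1630 + \frac{15^{2}}{3}\right)\right)^{2} = \left(-48 + \left(2037 - 1630 + \frac{1}{3} \cdot 225\right)\right)^{2} = \left(-48 + \left(2037 - 1630 + 75\right)\right)^{2} = \left(-48 + 482\right)^{2} = 434^{2} = 188356$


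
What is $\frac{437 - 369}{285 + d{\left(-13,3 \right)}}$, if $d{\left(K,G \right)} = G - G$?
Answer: $\frac{68}{285} \approx 0.2386$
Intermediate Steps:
$d{\left(K,G \right)} = 0$
$\frac{437 - 369}{285 + d{\left(-13,3 \right)}} = \frac{437 - 369}{285 + 0} = \frac{68}{285}$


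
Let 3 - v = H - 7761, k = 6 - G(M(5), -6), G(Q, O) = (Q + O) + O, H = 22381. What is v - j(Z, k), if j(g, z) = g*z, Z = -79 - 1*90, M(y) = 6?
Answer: -12589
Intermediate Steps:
Z = -169 (Z = -79 - 90 = -169)
G(Q, O) = Q + 2*O (G(Q, O) = (O + Q) + O = Q + 2*O)
k = 12 (k = 6 - (6 + 2*(-6)) = 6 - (6 - 12) = 6 - 1*(-6) = 6 + 6 = 12)
v = -14617 (v = 3 - (22381 - 7761) = 3 - 1*14620 = 3 - 14620 = -14617)
v - j(Z, k) = -14617 - (-169)*12 = -14617 - 1*(-2028) = -14617 + 2028 = -12589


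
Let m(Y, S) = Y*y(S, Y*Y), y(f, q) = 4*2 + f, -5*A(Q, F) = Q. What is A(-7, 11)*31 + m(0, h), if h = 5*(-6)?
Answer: 217/5 ≈ 43.400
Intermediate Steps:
h = -30
A(Q, F) = -Q/5
y(f, q) = 8 + f
m(Y, S) = Y*(8 + S)
A(-7, 11)*31 + m(0, h) = -⅕*(-7)*31 + 0*(8 - 30) = (7/5)*31 + 0*(-22) = 217/5 + 0 = 217/5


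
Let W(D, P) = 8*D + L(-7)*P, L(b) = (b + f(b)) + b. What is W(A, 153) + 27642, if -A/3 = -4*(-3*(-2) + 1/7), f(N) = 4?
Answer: 186912/7 ≈ 26702.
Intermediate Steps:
A = 516/7 (A = -(-12)*(-3*(-2) + 1/7) = -(-12)*(6 + 1*(⅐)) = -(-12)*(6 + ⅐) = -(-12)*43/7 = -3*(-172/7) = 516/7 ≈ 73.714)
L(b) = 4 + 2*b (L(b) = (b + 4) + b = (4 + b) + b = 4 + 2*b)
W(D, P) = -10*P + 8*D (W(D, P) = 8*D + (4 + 2*(-7))*P = 8*D + (4 - 14)*P = 8*D - 10*P = -10*P + 8*D)
W(A, 153) + 27642 = (-10*153 + 8*(516/7)) + 27642 = (-1530 + 4128/7) + 27642 = -6582/7 + 27642 = 186912/7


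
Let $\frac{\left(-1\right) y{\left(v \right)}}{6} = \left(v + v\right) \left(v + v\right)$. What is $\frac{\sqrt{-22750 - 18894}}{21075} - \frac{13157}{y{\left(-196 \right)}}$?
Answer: $\frac{13157}{921984} + \frac{2 i \sqrt{10411}}{21075} \approx 0.01427 + 0.009683 i$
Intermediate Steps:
$y{\left(v \right)} = - 24 v^{2}$ ($y{\left(v \right)} = - 6 \left(v + v\right) \left(v + v\right) = - 6 \cdot 2 v 2 v = - 6 \cdot 4 v^{2} = - 24 v^{2}$)
$\frac{\sqrt{-22750 - 18894}}{21075} - \frac{13157}{y{\left(-196 \right)}} = \frac{\sqrt{-22750 - 18894}}{21075} - \frac{13157}{\left(-24\right) \left(-196\right)^{2}} = \sqrt{-41644} \cdot \frac{1}{21075} - \frac{13157}{\left(-24\right) 38416} = 2 i \sqrt{10411} \cdot \frac{1}{21075} - \frac{13157}{-921984} = \frac{2 i \sqrt{10411}}{21075} - - \frac{13157}{921984} = \frac{2 i \sqrt{10411}}{21075} + \frac{13157}{921984} = \frac{13157}{921984} + \frac{2 i \sqrt{10411}}{21075}$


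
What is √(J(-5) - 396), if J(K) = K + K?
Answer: I*√406 ≈ 20.149*I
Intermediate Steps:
J(K) = 2*K
√(J(-5) - 396) = √(2*(-5) - 396) = √(-10 - 396) = √(-406) = I*√406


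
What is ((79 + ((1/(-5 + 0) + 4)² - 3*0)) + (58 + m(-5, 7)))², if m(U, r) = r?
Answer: 15689521/625 ≈ 25103.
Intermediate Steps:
((79 + ((1/(-5 + 0) + 4)² - 3*0)) + (58 + m(-5, 7)))² = ((79 + ((1/(-5 + 0) + 4)² - 3*0)) + (58 + 7))² = ((79 + ((1/(-5) + 4)² + 0)) + 65)² = ((79 + ((-⅕ + 4)² + 0)) + 65)² = ((79 + ((19/5)² + 0)) + 65)² = ((79 + (361/25 + 0)) + 65)² = ((79 + 361/25) + 65)² = (2336/25 + 65)² = (3961/25)² = 15689521/625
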